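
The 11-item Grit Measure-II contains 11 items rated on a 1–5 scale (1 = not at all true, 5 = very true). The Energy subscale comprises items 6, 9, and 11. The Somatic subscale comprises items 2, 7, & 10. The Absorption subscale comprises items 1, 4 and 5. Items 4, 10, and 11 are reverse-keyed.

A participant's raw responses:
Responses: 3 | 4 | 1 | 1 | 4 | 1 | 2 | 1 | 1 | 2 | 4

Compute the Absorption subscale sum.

Absorption items: 1, 4, 5.
Of these, item 4 is reverse-keyed; on a 1–5 scale, reversed = 6 − raw.
  item 1: 3
  item 4: 6 − 1 = 5
  item 5: 4
Sum = 3 + 5 + 4 = 12

12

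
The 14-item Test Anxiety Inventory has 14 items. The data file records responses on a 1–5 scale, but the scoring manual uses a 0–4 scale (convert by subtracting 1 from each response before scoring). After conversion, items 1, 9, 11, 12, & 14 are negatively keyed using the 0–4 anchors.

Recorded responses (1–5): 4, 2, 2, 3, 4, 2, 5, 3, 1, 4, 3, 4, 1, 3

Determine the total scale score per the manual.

Convert to 0–4: 3, 1, 1, 2, 3, 1, 4, 2, 0, 3, 2, 3, 0, 2
Reverse-coded (reversed = (0+4) − raw = 4 − raw):
  item 1: 4 − 3 = 1
  item 9: 4 − 0 = 4
  item 11: 4 − 2 = 2
  item 12: 4 − 3 = 1
  item 14: 4 − 2 = 2
Scored: 1, 1, 1, 2, 3, 1, 4, 2, 4, 3, 2, 1, 0, 2
Total = 27

27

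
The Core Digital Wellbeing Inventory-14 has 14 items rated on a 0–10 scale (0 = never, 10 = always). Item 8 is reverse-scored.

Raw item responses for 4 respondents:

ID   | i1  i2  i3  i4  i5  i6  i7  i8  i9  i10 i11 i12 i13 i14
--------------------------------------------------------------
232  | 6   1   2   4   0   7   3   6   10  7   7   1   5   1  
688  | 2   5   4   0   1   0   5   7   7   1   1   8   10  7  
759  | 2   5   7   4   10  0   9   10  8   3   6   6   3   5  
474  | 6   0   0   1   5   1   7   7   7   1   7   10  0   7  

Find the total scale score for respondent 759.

Respondent 759 raw: 2, 5, 7, 4, 10, 0, 9, 10, 8, 3, 6, 6, 3, 5.
Reverse-coded (on a 0–10 scale, reversed = 10 − raw):
  item 1: 2
  item 2: 5
  item 3: 7
  item 4: 4
  item 5: 10
  item 6: 0
  item 7: 9
  item 8: 10 − 10 = 0
  item 9: 8
  item 10: 3
  item 11: 6
  item 12: 6
  item 13: 3
  item 14: 5
Sum = 2 + 5 + 7 + 4 + 10 + 0 + 9 + 0 + 8 + 3 + 6 + 6 + 3 + 5 = 68

68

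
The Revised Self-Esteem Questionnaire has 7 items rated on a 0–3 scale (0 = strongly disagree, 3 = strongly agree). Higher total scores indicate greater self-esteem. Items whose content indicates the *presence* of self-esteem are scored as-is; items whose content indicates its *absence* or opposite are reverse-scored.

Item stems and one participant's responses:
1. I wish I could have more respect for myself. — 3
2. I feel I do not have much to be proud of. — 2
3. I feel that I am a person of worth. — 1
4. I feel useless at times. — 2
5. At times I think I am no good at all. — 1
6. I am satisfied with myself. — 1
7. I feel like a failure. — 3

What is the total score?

Items 1, 2, 4, 5, 7 describe the absence/opposite of self-esteem → reverse-score.
on a 0–3 scale, reversed = 3 − raw.
  item 1: 3 − 3 = 0
  item 2: 3 − 2 = 1
  item 3: 1
  item 4: 3 − 2 = 1
  item 5: 3 − 1 = 2
  item 6: 1
  item 7: 3 − 3 = 0
Total = 0 + 1 + 1 + 1 + 2 + 1 + 0 = 6

6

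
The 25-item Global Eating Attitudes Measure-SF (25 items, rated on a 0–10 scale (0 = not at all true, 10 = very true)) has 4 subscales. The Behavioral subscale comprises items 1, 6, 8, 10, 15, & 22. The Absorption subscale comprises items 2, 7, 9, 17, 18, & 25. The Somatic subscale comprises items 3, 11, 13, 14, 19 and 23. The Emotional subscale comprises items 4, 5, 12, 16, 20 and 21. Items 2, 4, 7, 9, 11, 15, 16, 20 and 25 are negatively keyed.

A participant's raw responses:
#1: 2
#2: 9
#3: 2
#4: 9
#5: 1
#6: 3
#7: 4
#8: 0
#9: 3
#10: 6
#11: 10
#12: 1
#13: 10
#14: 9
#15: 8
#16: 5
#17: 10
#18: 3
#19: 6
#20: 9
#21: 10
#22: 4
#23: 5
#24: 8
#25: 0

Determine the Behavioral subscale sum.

Behavioral items: 1, 6, 8, 10, 15, 22.
Of these, item 15 is negatively keyed; reversed = (0+10) − raw = 10 − raw.
  item 1: 2
  item 6: 3
  item 8: 0
  item 10: 6
  item 15: 10 − 8 = 2
  item 22: 4
Sum = 2 + 3 + 0 + 6 + 2 + 4 = 17

17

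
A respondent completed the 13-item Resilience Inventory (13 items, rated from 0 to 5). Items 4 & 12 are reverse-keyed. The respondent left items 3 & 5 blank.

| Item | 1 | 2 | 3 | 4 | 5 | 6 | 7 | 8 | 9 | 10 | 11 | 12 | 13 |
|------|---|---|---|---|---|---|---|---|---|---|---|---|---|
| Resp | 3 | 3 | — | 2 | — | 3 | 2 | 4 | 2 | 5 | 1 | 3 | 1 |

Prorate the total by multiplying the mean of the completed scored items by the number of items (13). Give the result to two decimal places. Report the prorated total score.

Reverse-coded (reversed = (0+5) − raw = 5 − raw):
  item 4: 5 − 2 = 3
  item 12: 5 − 3 = 2
Completed scored items (11 of 13): 3, 3, 3, 3, 2, 4, 2, 5, 1, 2, 1; sum = 29.
Person mean = 29 / 11 ≈ 2.6364
Prorated total = (29 / 11) × 13 = 34.27 (to 2 dp)

34.27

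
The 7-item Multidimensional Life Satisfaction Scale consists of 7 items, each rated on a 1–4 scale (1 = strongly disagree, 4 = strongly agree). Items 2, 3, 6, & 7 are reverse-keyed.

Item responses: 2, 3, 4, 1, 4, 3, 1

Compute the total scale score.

Raw sum = 18. Reverse-keyed items: 2, 3, 6, 7; their raw sum = 11.
Each reversal replaces raw with 5 − raw, changing the total by 5 − 2·raw per item.
Total = 18 + 4·5 − 2·11 = 18 + 20 − 22 = 16

16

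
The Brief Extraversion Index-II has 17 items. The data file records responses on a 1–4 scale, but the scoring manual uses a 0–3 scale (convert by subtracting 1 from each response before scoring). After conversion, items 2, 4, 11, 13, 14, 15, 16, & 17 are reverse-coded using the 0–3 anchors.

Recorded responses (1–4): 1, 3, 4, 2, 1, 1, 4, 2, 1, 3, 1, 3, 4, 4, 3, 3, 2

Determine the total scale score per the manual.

Convert to 0–3: 0, 2, 3, 1, 0, 0, 3, 1, 0, 2, 0, 2, 3, 3, 2, 2, 1
Reverse-coded (reversed = (0+3) − raw = 3 − raw):
  item 2: 3 − 2 = 1
  item 4: 3 − 1 = 2
  item 11: 3 − 0 = 3
  item 13: 3 − 3 = 0
  item 14: 3 − 3 = 0
  item 15: 3 − 2 = 1
  item 16: 3 − 2 = 1
  item 17: 3 − 1 = 2
Scored: 0, 1, 3, 2, 0, 0, 3, 1, 0, 2, 3, 2, 0, 0, 1, 1, 2
Total = 21

21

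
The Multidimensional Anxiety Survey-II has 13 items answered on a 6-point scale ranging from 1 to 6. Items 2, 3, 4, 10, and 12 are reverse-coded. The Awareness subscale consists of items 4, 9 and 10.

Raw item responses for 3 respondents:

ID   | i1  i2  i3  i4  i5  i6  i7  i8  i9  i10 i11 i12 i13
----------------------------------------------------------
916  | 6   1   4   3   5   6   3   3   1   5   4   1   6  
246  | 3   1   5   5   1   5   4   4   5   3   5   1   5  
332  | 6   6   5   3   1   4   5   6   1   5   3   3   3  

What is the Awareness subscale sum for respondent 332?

Respondent 332 raw: 6, 6, 5, 3, 1, 4, 5, 6, 1, 5, 3, 3, 3.
Awareness items: 4, 9, 10.
Reverse-coded (reversed = (1+6) − raw = 7 − raw):
  item 4: 7 − 3 = 4
  item 9: 1
  item 10: 7 − 5 = 2
Sum = 4 + 1 + 2 = 7

7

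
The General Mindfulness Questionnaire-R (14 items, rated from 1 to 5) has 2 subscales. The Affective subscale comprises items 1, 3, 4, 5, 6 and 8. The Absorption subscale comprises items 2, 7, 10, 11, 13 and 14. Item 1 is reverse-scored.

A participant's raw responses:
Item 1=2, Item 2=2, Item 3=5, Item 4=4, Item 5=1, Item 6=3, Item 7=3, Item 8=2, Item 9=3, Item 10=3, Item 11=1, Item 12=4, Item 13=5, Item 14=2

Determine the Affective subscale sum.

Affective items: 1, 3, 4, 5, 6, 8.
Of these, item 1 is reverse-scored; reversed = (1+5) − raw = 6 − raw.
  item 1: 6 − 2 = 4
  item 3: 5
  item 4: 4
  item 5: 1
  item 6: 3
  item 8: 2
Sum = 4 + 5 + 4 + 1 + 3 + 2 = 19

19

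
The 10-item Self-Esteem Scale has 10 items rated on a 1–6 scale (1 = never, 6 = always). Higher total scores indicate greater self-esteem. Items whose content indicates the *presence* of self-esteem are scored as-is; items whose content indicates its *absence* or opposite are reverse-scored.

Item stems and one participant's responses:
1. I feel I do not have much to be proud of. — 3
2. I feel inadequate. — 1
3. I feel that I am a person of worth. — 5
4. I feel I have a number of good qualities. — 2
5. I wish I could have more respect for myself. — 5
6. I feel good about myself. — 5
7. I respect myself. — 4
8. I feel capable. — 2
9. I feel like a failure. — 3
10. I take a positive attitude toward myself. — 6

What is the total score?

Items 1, 2, 5, 9 describe the absence/opposite of self-esteem → reverse-score.
on a 1–6 scale, reversed = 7 − raw.
  item 1: 7 − 3 = 4
  item 2: 7 − 1 = 6
  item 3: 5
  item 4: 2
  item 5: 7 − 5 = 2
  item 6: 5
  item 7: 4
  item 8: 2
  item 9: 7 − 3 = 4
  item 10: 6
Total = 4 + 6 + 5 + 2 + 2 + 5 + 4 + 2 + 4 + 6 = 40

40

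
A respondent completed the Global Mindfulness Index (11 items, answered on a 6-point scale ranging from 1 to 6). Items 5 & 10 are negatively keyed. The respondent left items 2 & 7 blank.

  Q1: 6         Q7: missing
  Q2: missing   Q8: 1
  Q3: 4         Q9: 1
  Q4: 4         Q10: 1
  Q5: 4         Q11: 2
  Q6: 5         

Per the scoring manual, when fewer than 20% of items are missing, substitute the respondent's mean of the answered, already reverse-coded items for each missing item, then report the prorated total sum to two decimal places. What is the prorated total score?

39.11

Reverse-coded (on a 1–6 scale, reversed = 7 − raw):
  item 5: 7 − 4 = 3
  item 10: 7 − 1 = 6
Completed scored items (9 of 11): 6, 4, 4, 3, 5, 1, 1, 6, 2; sum = 32.
Person mean = 32 / 9 ≈ 3.5556
Prorated total = (32 / 9) × 11 = 39.11 (to 2 dp)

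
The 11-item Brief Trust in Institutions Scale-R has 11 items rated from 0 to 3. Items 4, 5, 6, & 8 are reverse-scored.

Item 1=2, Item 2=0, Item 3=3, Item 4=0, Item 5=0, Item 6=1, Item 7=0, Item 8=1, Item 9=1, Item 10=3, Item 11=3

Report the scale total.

Reversing items 4, 5, 6 and 8 with 3 − raw:
Total = 2 + 0 + 3 + (3−0) + (3−0) + (3−1) + 0 + (3−1) + 1 + 3 + 3
      = 2 + 0 + 3 + 3 + 3 + 2 + 0 + 2 + 1 + 3 + 3 = 22

22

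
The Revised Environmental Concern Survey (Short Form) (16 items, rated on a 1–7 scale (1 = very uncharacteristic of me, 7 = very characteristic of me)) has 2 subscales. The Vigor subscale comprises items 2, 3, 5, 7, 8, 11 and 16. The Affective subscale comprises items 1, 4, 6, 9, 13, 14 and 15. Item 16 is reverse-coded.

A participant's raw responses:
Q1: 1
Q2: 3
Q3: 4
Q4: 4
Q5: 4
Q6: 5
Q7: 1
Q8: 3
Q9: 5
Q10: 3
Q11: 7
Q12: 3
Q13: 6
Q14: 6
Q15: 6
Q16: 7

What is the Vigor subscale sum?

Vigor items: 2, 3, 5, 7, 8, 11, 16.
Of these, item 16 is reverse-coded; on a 1–7 scale, reversed = 8 − raw.
  item 2: 3
  item 3: 4
  item 5: 4
  item 7: 1
  item 8: 3
  item 11: 7
  item 16: 8 − 7 = 1
Sum = 3 + 4 + 4 + 1 + 3 + 7 + 1 = 23

23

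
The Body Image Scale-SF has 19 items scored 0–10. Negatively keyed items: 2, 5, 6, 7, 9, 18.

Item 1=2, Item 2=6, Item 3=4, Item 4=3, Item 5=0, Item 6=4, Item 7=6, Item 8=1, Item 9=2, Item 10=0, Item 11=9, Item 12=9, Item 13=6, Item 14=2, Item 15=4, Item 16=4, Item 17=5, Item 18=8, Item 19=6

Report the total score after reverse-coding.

89

Reversing items 2, 5, 6, 7, 9, & 18 with 10 − raw:
Total = 2 + (10−6) + 4 + 3 + (10−0) + (10−4) + (10−6) + 1 + (10−2) + 0 + 9 + 9 + 6 + 2 + 4 + 4 + 5 + (10−8) + 6
      = 2 + 4 + 4 + 3 + 10 + 6 + 4 + 1 + 8 + 0 + 9 + 9 + 6 + 2 + 4 + 4 + 5 + 2 + 6 = 89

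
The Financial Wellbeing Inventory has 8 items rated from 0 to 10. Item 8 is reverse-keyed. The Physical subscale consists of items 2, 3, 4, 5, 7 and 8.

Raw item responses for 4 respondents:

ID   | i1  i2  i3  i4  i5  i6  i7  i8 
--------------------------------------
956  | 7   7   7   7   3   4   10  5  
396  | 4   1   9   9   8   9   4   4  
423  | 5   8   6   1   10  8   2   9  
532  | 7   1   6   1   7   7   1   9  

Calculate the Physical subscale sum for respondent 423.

28

Respondent 423 raw: 5, 8, 6, 1, 10, 8, 2, 9.
Physical items: 2, 3, 4, 5, 7, 8.
Reverse-coded (reverse-coded value = 10 − response):
  item 2: 8
  item 3: 6
  item 4: 1
  item 5: 10
  item 7: 2
  item 8: 10 − 9 = 1
Sum = 8 + 6 + 1 + 10 + 2 + 1 = 28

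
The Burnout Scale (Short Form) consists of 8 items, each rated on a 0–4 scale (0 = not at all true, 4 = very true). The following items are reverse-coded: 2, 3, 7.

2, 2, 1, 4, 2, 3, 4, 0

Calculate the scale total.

Reversing items 2, 3, & 7 with 4 − raw:
Total = 2 + (4−2) + (4−1) + 4 + 2 + 3 + (4−4) + 0
      = 2 + 2 + 3 + 4 + 2 + 3 + 0 + 0 = 16

16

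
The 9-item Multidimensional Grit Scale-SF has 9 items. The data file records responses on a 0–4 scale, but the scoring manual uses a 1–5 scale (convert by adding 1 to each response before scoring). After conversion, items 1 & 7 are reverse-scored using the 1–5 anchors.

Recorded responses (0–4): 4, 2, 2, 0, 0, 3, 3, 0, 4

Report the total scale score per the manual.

21

Convert to 1–5: 5, 3, 3, 1, 1, 4, 4, 1, 5
Reverse-coded (on a 1–5 scale, reversed = 6 − raw):
  item 1: 6 − 5 = 1
  item 7: 6 − 4 = 2
Scored: 1, 3, 3, 1, 1, 4, 2, 1, 5
Total = 21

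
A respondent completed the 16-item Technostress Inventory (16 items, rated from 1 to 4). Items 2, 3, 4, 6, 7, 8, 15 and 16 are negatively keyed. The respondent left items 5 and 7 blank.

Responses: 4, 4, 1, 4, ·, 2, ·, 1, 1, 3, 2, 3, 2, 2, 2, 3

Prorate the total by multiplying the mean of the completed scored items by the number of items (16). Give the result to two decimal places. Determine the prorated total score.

40.00

Reverse-coded (on a 1–4 scale, reversed = 5 − raw):
  item 2: 5 − 4 = 1
  item 3: 5 − 1 = 4
  item 4: 5 − 4 = 1
  item 6: 5 − 2 = 3
  item 8: 5 − 1 = 4
  item 15: 5 − 2 = 3
  item 16: 5 − 3 = 2
Completed scored items (14 of 16): 4, 1, 4, 1, 3, 4, 1, 3, 2, 3, 2, 2, 3, 2; sum = 35.
Person mean = 35 / 14 ≈ 2.5000
Prorated total = (35 / 14) × 16 = 40.00 (to 2 dp)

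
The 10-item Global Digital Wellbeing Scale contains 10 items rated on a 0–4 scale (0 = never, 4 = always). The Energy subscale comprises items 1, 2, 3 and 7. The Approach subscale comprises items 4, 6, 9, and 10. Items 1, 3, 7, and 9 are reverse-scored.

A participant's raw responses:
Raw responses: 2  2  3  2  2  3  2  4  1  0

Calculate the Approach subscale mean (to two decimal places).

Approach items: 4, 6, 9, 10.
Of these, item 9 is reverse-scored; reversed = (0+4) − raw = 4 − raw.
  item 4: 2
  item 6: 3
  item 9: 4 − 1 = 3
  item 10: 0
Sum = 2 + 3 + 3 + 0 = 8
Mean = 8 / 4 = 2.00

2.00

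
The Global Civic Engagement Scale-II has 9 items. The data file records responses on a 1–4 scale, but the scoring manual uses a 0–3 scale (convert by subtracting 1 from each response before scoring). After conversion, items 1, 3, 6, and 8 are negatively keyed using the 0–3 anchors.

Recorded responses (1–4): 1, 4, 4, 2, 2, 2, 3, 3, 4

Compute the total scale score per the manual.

16

Convert to 0–3: 0, 3, 3, 1, 1, 1, 2, 2, 3
Reverse-coded (reverse-coded value = 3 − response):
  item 1: 3 − 0 = 3
  item 3: 3 − 3 = 0
  item 6: 3 − 1 = 2
  item 8: 3 − 2 = 1
Scored: 3, 3, 0, 1, 1, 2, 2, 1, 3
Total = 16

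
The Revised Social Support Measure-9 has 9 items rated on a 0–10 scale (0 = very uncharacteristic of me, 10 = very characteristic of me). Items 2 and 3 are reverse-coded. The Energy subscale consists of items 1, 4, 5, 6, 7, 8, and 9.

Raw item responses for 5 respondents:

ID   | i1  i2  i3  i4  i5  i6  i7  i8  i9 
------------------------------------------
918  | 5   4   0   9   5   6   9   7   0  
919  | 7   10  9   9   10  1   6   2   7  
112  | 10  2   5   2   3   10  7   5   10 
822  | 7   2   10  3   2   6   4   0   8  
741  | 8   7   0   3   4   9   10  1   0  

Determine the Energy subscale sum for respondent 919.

Respondent 919 raw: 7, 10, 9, 9, 10, 1, 6, 2, 7.
Energy items: 1, 4, 5, 6, 7, 8, 9.
Reverse-coded (on a 0–10 scale, reversed = 10 − raw):
  item 1: 7
  item 4: 9
  item 5: 10
  item 6: 1
  item 7: 6
  item 8: 2
  item 9: 7
Sum = 7 + 9 + 10 + 1 + 6 + 2 + 7 = 42

42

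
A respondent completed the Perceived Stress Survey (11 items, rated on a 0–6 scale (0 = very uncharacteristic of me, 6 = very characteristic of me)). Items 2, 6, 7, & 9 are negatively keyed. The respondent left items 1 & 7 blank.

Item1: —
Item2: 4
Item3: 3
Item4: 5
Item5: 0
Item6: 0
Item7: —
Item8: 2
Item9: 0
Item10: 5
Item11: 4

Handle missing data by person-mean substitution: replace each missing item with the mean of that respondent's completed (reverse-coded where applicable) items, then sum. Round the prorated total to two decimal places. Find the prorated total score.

40.33

Reverse-coded (on a 0–6 scale, reversed = 6 − raw):
  item 2: 6 − 4 = 2
  item 6: 6 − 0 = 6
  item 9: 6 − 0 = 6
Completed scored items (9 of 11): 2, 3, 5, 0, 6, 2, 6, 5, 4; sum = 33.
Person mean = 33 / 9 ≈ 3.6667
Prorated total = (33 / 9) × 11 = 40.33 (to 2 dp)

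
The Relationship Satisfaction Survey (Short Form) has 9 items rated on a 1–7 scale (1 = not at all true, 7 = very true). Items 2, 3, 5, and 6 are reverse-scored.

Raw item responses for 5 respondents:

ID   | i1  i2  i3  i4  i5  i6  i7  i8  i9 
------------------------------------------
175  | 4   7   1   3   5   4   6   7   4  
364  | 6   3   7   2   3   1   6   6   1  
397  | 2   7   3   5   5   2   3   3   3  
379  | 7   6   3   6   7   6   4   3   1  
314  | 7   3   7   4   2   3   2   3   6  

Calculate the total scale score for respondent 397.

31

Respondent 397 raw: 2, 7, 3, 5, 5, 2, 3, 3, 3.
Reverse-coded (reverse-coded value = 8 − response):
  item 1: 2
  item 2: 8 − 7 = 1
  item 3: 8 − 3 = 5
  item 4: 5
  item 5: 8 − 5 = 3
  item 6: 8 − 2 = 6
  item 7: 3
  item 8: 3
  item 9: 3
Sum = 2 + 1 + 5 + 5 + 3 + 6 + 3 + 3 + 3 = 31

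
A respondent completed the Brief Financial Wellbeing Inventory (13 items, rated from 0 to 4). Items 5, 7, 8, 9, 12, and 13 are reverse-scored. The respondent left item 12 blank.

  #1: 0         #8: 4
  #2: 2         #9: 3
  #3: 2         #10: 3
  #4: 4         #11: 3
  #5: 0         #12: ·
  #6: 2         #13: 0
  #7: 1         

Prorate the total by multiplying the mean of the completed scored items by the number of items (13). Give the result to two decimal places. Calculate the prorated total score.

Reverse-coded (reverse-coded value = 4 − response):
  item 5: 4 − 0 = 4
  item 7: 4 − 1 = 3
  item 8: 4 − 4 = 0
  item 9: 4 − 3 = 1
  item 13: 4 − 0 = 4
Completed scored items (12 of 13): 0, 2, 2, 4, 4, 2, 3, 0, 1, 3, 3, 4; sum = 28.
Person mean = 28 / 12 ≈ 2.3333
Prorated total = (28 / 12) × 13 = 30.33 (to 2 dp)

30.33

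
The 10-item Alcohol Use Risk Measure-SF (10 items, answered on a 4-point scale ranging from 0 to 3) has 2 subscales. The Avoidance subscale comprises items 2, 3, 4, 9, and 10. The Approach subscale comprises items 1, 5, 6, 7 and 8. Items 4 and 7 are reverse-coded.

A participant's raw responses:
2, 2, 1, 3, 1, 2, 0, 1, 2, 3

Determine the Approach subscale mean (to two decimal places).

1.80

Approach items: 1, 5, 6, 7, 8.
Of these, item 7 is reverse-coded; reversed = (0+3) − raw = 3 − raw.
  item 1: 2
  item 5: 1
  item 6: 2
  item 7: 3 − 0 = 3
  item 8: 1
Sum = 2 + 1 + 2 + 3 + 1 = 9
Mean = 9 / 5 = 1.80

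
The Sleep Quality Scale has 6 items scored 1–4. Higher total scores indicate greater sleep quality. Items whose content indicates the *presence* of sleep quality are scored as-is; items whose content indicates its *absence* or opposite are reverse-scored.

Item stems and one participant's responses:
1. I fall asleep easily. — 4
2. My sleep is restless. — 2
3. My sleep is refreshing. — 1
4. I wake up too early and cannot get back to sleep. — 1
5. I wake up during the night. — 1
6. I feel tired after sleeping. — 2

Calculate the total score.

Items 2, 4, 5, 6 describe the absence/opposite of sleep quality → reverse-score.
on a 1–4 scale, reversed = 5 − raw.
  item 1: 4
  item 2: 5 − 2 = 3
  item 3: 1
  item 4: 5 − 1 = 4
  item 5: 5 − 1 = 4
  item 6: 5 − 2 = 3
Total = 4 + 3 + 1 + 4 + 4 + 3 = 19

19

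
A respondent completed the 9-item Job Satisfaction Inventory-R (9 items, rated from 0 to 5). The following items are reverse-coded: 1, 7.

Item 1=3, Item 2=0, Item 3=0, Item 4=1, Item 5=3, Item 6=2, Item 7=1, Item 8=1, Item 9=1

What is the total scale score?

Reversing items 1 and 7 with 5 − raw:
Total = (5−3) + 0 + 0 + 1 + 3 + 2 + (5−1) + 1 + 1
      = 2 + 0 + 0 + 1 + 3 + 2 + 4 + 1 + 1 = 14

14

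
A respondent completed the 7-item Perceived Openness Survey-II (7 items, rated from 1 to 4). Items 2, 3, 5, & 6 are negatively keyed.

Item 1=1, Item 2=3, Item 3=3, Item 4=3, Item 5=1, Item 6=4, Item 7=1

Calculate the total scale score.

Apply reverse scoring (on a 1–4 scale, reversed = 5 − raw):
  item 2: 5 − 3 = 2
  item 3: 5 − 3 = 2
  item 5: 5 − 1 = 4
  item 6: 5 − 4 = 1
After reverse-coding: 1, 2, 2, 3, 4, 1, 1
Total = 1 + 2 + 2 + 3 + 4 + 1 + 1 = 14

14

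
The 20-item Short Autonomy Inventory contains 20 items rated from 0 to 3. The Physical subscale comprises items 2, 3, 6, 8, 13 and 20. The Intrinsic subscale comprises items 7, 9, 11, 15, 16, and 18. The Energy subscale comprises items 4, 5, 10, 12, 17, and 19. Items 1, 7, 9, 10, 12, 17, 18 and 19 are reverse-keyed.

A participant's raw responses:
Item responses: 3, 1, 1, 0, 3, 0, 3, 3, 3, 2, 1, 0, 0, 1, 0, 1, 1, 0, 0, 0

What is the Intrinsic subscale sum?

5

Intrinsic items: 7, 9, 11, 15, 16, 18.
Of these, items 7, 9, & 18 are reverse-keyed; on a 0–3 scale, reversed = 3 − raw.
  item 7: 3 − 3 = 0
  item 9: 3 − 3 = 0
  item 11: 1
  item 15: 0
  item 16: 1
  item 18: 3 − 0 = 3
Sum = 0 + 0 + 1 + 0 + 1 + 3 = 5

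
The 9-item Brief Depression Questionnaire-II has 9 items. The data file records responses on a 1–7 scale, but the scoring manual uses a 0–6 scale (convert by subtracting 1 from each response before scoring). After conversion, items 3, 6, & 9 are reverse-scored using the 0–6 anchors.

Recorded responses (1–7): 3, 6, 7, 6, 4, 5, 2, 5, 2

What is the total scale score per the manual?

27

Convert to 0–6: 2, 5, 6, 5, 3, 4, 1, 4, 1
Reverse-coded (reverse-coded value = 6 − response):
  item 3: 6 − 6 = 0
  item 6: 6 − 4 = 2
  item 9: 6 − 1 = 5
Scored: 2, 5, 0, 5, 3, 2, 1, 4, 5
Total = 27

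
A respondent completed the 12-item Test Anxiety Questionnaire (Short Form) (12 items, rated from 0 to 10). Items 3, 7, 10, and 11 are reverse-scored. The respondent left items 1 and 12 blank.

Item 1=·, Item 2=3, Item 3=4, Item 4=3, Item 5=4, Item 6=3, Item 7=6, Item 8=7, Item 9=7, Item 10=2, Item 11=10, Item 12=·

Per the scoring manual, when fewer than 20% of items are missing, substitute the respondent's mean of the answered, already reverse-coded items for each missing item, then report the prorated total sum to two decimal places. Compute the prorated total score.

54.00

Reverse-coded (reverse-coded value = 10 − response):
  item 3: 10 − 4 = 6
  item 7: 10 − 6 = 4
  item 10: 10 − 2 = 8
  item 11: 10 − 10 = 0
Completed scored items (10 of 12): 3, 6, 3, 4, 3, 4, 7, 7, 8, 0; sum = 45.
Person mean = 45 / 10 ≈ 4.5000
Prorated total = (45 / 10) × 12 = 54.00 (to 2 dp)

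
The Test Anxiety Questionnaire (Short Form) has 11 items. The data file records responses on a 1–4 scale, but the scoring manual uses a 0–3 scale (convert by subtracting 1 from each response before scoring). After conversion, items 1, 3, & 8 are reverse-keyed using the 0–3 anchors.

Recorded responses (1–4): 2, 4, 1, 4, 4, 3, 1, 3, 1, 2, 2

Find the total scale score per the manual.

Convert to 0–3: 1, 3, 0, 3, 3, 2, 0, 2, 0, 1, 1
Reverse-coded (reverse-coded value = 3 − response):
  item 1: 3 − 1 = 2
  item 3: 3 − 0 = 3
  item 8: 3 − 2 = 1
Scored: 2, 3, 3, 3, 3, 2, 0, 1, 0, 1, 1
Total = 19

19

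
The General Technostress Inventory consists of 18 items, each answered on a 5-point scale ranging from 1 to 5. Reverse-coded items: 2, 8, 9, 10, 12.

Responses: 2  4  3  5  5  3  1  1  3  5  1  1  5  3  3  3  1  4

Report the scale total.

Raw sum = 53. Reverse-coded items: 2, 8, 9, 10, 12; their raw sum = 14.
Each reversal replaces raw with 6 − raw, changing the total by 6 − 2·raw per item.
Total = 53 + 5·6 − 2·14 = 53 + 30 − 28 = 55

55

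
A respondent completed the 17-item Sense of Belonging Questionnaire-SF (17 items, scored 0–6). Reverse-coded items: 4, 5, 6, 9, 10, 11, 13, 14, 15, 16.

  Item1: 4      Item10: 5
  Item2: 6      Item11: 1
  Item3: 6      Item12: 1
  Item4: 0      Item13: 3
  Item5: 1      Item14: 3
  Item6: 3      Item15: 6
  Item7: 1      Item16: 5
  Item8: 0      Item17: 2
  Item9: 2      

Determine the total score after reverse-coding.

51

Apply reverse scoring (reverse-coded value = 6 − response):
  item 4: 6 − 0 = 6
  item 5: 6 − 1 = 5
  item 6: 6 − 3 = 3
  item 9: 6 − 2 = 4
  item 10: 6 − 5 = 1
  item 11: 6 − 1 = 5
  item 13: 6 − 3 = 3
  item 14: 6 − 3 = 3
  item 15: 6 − 6 = 0
  item 16: 6 − 5 = 1
Scored responses: 4, 6, 6, 6, 5, 3, 1, 0, 4, 1, 5, 1, 3, 3, 0, 1, 2
Total = 4 + 6 + 6 + 6 + 5 + 3 + 1 + 0 + 4 + 1 + 5 + 1 + 3 + 3 + 0 + 1 + 2 = 51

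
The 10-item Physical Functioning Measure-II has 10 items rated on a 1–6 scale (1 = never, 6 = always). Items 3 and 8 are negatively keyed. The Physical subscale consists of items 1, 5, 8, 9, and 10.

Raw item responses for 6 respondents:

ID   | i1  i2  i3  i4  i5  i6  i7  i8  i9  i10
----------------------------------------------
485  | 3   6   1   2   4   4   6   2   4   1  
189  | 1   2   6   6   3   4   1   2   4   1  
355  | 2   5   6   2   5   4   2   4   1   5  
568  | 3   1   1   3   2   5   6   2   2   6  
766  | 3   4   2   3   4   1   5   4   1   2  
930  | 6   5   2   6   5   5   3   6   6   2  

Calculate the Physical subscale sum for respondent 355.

Respondent 355 raw: 2, 5, 6, 2, 5, 4, 2, 4, 1, 5.
Physical items: 1, 5, 8, 9, 10.
Reverse-coded (reverse-coded value = 7 − response):
  item 1: 2
  item 5: 5
  item 8: 7 − 4 = 3
  item 9: 1
  item 10: 5
Sum = 2 + 5 + 3 + 1 + 5 = 16

16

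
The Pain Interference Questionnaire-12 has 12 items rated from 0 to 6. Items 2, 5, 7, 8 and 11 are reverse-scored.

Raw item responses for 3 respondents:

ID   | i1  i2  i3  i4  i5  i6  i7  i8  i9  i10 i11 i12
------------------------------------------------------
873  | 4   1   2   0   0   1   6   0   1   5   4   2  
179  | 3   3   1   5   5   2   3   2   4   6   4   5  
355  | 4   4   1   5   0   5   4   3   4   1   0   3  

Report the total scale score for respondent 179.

Respondent 179 raw: 3, 3, 1, 5, 5, 2, 3, 2, 4, 6, 4, 5.
Reverse-coded (reversed = (0+6) − raw = 6 − raw):
  item 1: 3
  item 2: 6 − 3 = 3
  item 3: 1
  item 4: 5
  item 5: 6 − 5 = 1
  item 6: 2
  item 7: 6 − 3 = 3
  item 8: 6 − 2 = 4
  item 9: 4
  item 10: 6
  item 11: 6 − 4 = 2
  item 12: 5
Sum = 3 + 3 + 1 + 5 + 1 + 2 + 3 + 4 + 4 + 6 + 2 + 5 = 39

39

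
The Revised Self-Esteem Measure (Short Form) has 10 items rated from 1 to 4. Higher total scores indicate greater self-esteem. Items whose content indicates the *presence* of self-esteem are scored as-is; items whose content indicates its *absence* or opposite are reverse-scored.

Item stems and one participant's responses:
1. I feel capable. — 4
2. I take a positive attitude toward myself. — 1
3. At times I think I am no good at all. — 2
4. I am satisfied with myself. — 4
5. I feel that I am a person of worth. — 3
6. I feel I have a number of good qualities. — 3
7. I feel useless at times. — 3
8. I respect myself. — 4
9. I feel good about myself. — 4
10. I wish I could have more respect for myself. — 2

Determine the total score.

31

Items 3, 7, 10 describe the absence/opposite of self-esteem → reverse-score.
reverse-coded value = 5 − response.
  item 1: 4
  item 2: 1
  item 3: 5 − 2 = 3
  item 4: 4
  item 5: 3
  item 6: 3
  item 7: 5 − 3 = 2
  item 8: 4
  item 9: 4
  item 10: 5 − 2 = 3
Total = 4 + 1 + 3 + 4 + 3 + 3 + 2 + 4 + 4 + 3 = 31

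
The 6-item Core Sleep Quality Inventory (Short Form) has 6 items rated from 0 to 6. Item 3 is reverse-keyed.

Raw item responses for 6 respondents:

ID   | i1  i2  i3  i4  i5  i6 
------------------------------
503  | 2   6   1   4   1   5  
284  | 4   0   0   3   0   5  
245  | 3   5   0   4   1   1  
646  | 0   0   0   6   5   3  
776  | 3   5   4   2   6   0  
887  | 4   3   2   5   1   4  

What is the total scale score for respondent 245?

20

Respondent 245 raw: 3, 5, 0, 4, 1, 1.
Reverse-coded (on a 0–6 scale, reversed = 6 − raw):
  item 1: 3
  item 2: 5
  item 3: 6 − 0 = 6
  item 4: 4
  item 5: 1
  item 6: 1
Sum = 3 + 5 + 6 + 4 + 1 + 1 = 20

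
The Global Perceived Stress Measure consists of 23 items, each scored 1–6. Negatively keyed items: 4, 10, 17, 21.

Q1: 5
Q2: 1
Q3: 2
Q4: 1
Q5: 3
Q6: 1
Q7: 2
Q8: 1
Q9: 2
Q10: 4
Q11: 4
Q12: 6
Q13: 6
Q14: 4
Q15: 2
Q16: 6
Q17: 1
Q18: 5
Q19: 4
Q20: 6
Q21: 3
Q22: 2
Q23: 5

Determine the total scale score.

Reversing items 4, 10, 17, & 21 with 7 − raw:
Total = 5 + 1 + 2 + (7−1) + 3 + 1 + 2 + 1 + 2 + (7−4) + 4 + 6 + 6 + 4 + 2 + 6 + (7−1) + 5 + 4 + 6 + (7−3) + 2 + 5
      = 5 + 1 + 2 + 6 + 3 + 1 + 2 + 1 + 2 + 3 + 4 + 6 + 6 + 4 + 2 + 6 + 6 + 5 + 4 + 6 + 4 + 2 + 5 = 86

86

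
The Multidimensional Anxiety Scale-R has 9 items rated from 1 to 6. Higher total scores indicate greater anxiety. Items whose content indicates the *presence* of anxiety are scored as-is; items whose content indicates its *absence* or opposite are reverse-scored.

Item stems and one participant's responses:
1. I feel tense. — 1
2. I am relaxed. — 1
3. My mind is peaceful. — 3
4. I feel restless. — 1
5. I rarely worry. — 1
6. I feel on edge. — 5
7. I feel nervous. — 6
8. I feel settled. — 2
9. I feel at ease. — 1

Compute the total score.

40

Items 2, 3, 5, 8, 9 describe the absence/opposite of anxiety → reverse-score.
on a 1–6 scale, reversed = 7 − raw.
  item 1: 1
  item 2: 7 − 1 = 6
  item 3: 7 − 3 = 4
  item 4: 1
  item 5: 7 − 1 = 6
  item 6: 5
  item 7: 6
  item 8: 7 − 2 = 5
  item 9: 7 − 1 = 6
Total = 1 + 6 + 4 + 1 + 6 + 5 + 6 + 5 + 6 = 40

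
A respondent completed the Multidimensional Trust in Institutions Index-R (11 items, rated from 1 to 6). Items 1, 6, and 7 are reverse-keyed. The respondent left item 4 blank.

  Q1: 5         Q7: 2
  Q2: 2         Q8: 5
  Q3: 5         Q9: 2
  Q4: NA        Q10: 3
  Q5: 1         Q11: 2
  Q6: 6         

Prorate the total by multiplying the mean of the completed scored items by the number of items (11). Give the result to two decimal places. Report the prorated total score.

Reverse-coded (reversed = (1+6) − raw = 7 − raw):
  item 1: 7 − 5 = 2
  item 6: 7 − 6 = 1
  item 7: 7 − 2 = 5
Completed scored items (10 of 11): 2, 2, 5, 1, 1, 5, 5, 2, 3, 2; sum = 28.
Person mean = 28 / 10 ≈ 2.8000
Prorated total = (28 / 10) × 11 = 30.80 (to 2 dp)

30.80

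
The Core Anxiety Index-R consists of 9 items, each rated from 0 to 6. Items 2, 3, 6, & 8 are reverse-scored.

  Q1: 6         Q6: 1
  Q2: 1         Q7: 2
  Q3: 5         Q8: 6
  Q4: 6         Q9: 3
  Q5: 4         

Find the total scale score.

32

Reversing items 2, 3, 6 and 8 with 6 − raw:
Total = 6 + (6−1) + (6−5) + 6 + 4 + (6−1) + 2 + (6−6) + 3
      = 6 + 5 + 1 + 6 + 4 + 5 + 2 + 0 + 3 = 32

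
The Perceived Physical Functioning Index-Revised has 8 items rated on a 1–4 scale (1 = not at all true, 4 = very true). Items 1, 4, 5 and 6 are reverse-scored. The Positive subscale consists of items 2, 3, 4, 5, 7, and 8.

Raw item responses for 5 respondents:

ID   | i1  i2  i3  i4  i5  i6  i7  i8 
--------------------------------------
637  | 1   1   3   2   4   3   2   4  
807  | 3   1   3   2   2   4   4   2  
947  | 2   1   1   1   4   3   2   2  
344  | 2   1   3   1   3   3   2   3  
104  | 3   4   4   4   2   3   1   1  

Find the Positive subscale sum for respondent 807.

16

Respondent 807 raw: 3, 1, 3, 2, 2, 4, 4, 2.
Positive items: 2, 3, 4, 5, 7, 8.
Reverse-coded (reversed = (1+4) − raw = 5 − raw):
  item 2: 1
  item 3: 3
  item 4: 5 − 2 = 3
  item 5: 5 − 2 = 3
  item 7: 4
  item 8: 2
Sum = 1 + 3 + 3 + 3 + 4 + 2 = 16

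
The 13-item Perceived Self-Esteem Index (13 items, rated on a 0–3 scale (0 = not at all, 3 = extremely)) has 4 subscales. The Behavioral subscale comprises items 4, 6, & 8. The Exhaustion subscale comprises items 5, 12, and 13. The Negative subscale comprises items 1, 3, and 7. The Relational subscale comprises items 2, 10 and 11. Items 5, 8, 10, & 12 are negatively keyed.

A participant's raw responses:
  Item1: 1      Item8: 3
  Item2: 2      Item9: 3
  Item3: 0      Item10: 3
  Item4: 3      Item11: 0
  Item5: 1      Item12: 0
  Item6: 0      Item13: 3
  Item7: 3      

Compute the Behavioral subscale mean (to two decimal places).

Behavioral items: 4, 6, 8.
Of these, item 8 is negatively keyed; reversed = (0+3) − raw = 3 − raw.
  item 4: 3
  item 6: 0
  item 8: 3 − 3 = 0
Sum = 3 + 0 + 0 = 3
Mean = 3 / 3 = 1.00

1.00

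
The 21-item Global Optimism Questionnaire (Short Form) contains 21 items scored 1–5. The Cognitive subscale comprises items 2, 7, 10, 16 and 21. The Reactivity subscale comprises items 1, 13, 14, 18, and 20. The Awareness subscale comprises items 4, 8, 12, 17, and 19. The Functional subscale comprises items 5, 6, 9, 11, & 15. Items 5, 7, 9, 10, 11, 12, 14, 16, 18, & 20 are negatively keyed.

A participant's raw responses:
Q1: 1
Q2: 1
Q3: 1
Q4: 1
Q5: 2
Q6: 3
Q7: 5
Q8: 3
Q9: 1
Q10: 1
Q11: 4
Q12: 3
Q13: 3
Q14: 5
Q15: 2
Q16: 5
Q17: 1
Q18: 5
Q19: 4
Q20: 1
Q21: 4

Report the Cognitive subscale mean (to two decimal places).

2.40

Cognitive items: 2, 7, 10, 16, 21.
Of these, items 7, 10, and 16 are negatively keyed; reverse-coded value = 6 − response.
  item 2: 1
  item 7: 6 − 5 = 1
  item 10: 6 − 1 = 5
  item 16: 6 − 5 = 1
  item 21: 4
Sum = 1 + 1 + 5 + 1 + 4 = 12
Mean = 12 / 5 = 2.40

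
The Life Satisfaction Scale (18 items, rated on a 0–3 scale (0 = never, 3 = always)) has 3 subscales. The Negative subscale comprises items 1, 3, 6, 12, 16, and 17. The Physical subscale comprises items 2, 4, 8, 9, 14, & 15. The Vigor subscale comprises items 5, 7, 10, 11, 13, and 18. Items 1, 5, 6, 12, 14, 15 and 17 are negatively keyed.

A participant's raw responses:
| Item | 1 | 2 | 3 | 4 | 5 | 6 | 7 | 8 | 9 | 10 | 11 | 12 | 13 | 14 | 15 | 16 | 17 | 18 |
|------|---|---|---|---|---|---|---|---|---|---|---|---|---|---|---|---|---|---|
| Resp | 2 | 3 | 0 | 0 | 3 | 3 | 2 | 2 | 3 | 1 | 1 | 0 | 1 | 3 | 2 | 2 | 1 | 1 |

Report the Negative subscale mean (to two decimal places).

1.33

Negative items: 1, 3, 6, 12, 16, 17.
Of these, items 1, 6, 12 and 17 are negatively keyed; reverse-coded value = 3 − response.
  item 1: 3 − 2 = 1
  item 3: 0
  item 6: 3 − 3 = 0
  item 12: 3 − 0 = 3
  item 16: 2
  item 17: 3 − 1 = 2
Sum = 1 + 0 + 0 + 3 + 2 + 2 = 8
Mean = 8 / 6 = 1.33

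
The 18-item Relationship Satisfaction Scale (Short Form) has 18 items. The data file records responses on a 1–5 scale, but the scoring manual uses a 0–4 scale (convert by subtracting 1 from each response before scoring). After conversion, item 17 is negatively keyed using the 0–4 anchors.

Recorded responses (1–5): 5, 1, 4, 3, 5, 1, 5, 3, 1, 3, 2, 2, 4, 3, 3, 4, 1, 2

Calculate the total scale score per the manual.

38

Convert to 0–4: 4, 0, 3, 2, 4, 0, 4, 2, 0, 2, 1, 1, 3, 2, 2, 3, 0, 1
Reverse-coded (reversed = (0+4) − raw = 4 − raw):
  item 17: 4 − 0 = 4
Scored: 4, 0, 3, 2, 4, 0, 4, 2, 0, 2, 1, 1, 3, 2, 2, 3, 4, 1
Total = 38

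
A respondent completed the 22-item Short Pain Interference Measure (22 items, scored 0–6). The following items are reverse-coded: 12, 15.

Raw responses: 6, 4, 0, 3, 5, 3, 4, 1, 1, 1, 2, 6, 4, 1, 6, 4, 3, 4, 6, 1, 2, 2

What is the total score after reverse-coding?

57

Reverse-coded items (reverse-coded value = 6 − response):
  item 12: 6 − 6 = 0
  item 15: 6 − 6 = 0
Scored items: 6, 4, 0, 3, 5, 3, 4, 1, 1, 1, 2, 0, 4, 1, 0, 4, 3, 4, 6, 1, 2, 2
Total = 6 + 4 + 0 + 3 + 5 + 3 + 4 + 1 + 1 + 1 + 2 + 0 + 4 + 1 + 0 + 4 + 3 + 4 + 6 + 1 + 2 + 2 = 57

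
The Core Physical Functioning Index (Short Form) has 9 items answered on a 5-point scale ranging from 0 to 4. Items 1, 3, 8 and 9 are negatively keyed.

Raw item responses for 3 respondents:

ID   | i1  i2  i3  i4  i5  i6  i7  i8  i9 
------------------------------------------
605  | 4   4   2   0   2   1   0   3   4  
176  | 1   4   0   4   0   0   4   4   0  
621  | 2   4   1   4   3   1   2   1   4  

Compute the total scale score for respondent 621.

Respondent 621 raw: 2, 4, 1, 4, 3, 1, 2, 1, 4.
Reverse-coded (reversed = (0+4) − raw = 4 − raw):
  item 1: 4 − 2 = 2
  item 2: 4
  item 3: 4 − 1 = 3
  item 4: 4
  item 5: 3
  item 6: 1
  item 7: 2
  item 8: 4 − 1 = 3
  item 9: 4 − 4 = 0
Sum = 2 + 4 + 3 + 4 + 3 + 1 + 2 + 3 + 0 = 22

22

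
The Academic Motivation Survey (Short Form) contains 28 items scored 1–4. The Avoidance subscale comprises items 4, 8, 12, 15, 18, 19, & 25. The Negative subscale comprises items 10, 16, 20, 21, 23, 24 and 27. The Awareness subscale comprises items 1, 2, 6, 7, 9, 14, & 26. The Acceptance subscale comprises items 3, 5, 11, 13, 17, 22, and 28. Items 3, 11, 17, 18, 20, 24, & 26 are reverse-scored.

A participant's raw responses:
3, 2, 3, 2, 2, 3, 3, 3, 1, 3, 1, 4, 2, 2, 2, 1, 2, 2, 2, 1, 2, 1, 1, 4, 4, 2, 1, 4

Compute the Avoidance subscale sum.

Avoidance items: 4, 8, 12, 15, 18, 19, 25.
Of these, item 18 is reverse-scored; on a 1–4 scale, reversed = 5 − raw.
  item 4: 2
  item 8: 3
  item 12: 4
  item 15: 2
  item 18: 5 − 2 = 3
  item 19: 2
  item 25: 4
Sum = 2 + 3 + 4 + 2 + 3 + 2 + 4 = 20

20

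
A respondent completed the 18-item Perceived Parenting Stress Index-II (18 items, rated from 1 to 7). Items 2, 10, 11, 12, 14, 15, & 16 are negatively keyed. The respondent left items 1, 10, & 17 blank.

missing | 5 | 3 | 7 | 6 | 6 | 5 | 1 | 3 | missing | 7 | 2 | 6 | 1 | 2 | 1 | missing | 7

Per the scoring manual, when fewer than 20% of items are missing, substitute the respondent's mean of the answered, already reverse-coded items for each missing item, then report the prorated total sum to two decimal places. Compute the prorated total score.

88.80

Reverse-coded (reversed = (1+7) − raw = 8 − raw):
  item 2: 8 − 5 = 3
  item 11: 8 − 7 = 1
  item 12: 8 − 2 = 6
  item 14: 8 − 1 = 7
  item 15: 8 − 2 = 6
  item 16: 8 − 1 = 7
Completed scored items (15 of 18): 3, 3, 7, 6, 6, 5, 1, 3, 1, 6, 6, 7, 6, 7, 7; sum = 74.
Person mean = 74 / 15 ≈ 4.9333
Prorated total = (74 / 15) × 18 = 88.80 (to 2 dp)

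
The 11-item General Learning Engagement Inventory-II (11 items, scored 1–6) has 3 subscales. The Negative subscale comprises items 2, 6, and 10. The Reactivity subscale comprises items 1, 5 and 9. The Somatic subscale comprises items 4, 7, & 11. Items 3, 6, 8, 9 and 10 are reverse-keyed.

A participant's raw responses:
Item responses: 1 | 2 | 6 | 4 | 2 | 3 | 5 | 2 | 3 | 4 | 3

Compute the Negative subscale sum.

Negative items: 2, 6, 10.
Of these, items 6 and 10 are reverse-keyed; reversed = (1+6) − raw = 7 − raw.
  item 2: 2
  item 6: 7 − 3 = 4
  item 10: 7 − 4 = 3
Sum = 2 + 4 + 3 = 9

9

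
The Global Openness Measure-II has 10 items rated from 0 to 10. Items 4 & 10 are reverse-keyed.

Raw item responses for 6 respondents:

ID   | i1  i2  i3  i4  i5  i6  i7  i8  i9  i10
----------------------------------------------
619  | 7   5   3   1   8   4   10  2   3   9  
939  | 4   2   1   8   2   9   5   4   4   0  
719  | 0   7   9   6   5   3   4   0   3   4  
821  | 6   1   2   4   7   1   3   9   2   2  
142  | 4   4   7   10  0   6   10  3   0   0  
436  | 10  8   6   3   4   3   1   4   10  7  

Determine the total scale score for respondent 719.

Respondent 719 raw: 0, 7, 9, 6, 5, 3, 4, 0, 3, 4.
Reverse-coded (reverse-coded value = 10 − response):
  item 1: 0
  item 2: 7
  item 3: 9
  item 4: 10 − 6 = 4
  item 5: 5
  item 6: 3
  item 7: 4
  item 8: 0
  item 9: 3
  item 10: 10 − 4 = 6
Sum = 0 + 7 + 9 + 4 + 5 + 3 + 4 + 0 + 3 + 6 = 41

41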